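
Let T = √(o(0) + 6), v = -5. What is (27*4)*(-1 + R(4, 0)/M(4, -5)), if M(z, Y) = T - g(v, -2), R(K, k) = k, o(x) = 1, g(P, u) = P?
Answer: -108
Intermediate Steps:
T = √7 (T = √(1 + 6) = √7 ≈ 2.6458)
M(z, Y) = 5 + √7 (M(z, Y) = √7 - 1*(-5) = √7 + 5 = 5 + √7)
(27*4)*(-1 + R(4, 0)/M(4, -5)) = (27*4)*(-1 + 0/(5 + √7)) = 108*(-1 + 0) = 108*(-1) = -108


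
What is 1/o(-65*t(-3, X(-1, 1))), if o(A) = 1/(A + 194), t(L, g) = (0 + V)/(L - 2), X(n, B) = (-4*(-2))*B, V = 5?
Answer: 259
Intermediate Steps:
X(n, B) = 8*B
t(L, g) = 5/(-2 + L) (t(L, g) = (0 + 5)/(L - 2) = 5/(-2 + L))
o(A) = 1/(194 + A)
1/o(-65*t(-3, X(-1, 1))) = 1/(1/(194 - 325/(-2 - 3))) = 1/(1/(194 - 325/(-5))) = 1/(1/(194 - 325*(-1)/5)) = 1/(1/(194 - 65*(-1))) = 1/(1/(194 + 65)) = 1/(1/259) = 259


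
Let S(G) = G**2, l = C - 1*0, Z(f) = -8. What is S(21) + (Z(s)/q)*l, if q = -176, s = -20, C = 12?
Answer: 4857/11 ≈ 441.55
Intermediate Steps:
l = 12 (l = 12 - 1*0 = 12 + 0 = 12)
S(21) + (Z(s)/q)*l = 21**2 - 8/(-176)*12 = 441 - 8*(-1/176)*12 = 441 + (1/22)*12 = 441 + 6/11 = 4857/11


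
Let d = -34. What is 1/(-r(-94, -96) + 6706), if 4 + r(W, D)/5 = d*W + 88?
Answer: -1/9694 ≈ -0.00010316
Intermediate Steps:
r(W, D) = 420 - 170*W (r(W, D) = -20 + 5*(-34*W + 88) = -20 + 5*(88 - 34*W) = -20 + (440 - 170*W) = 420 - 170*W)
1/(-r(-94, -96) + 6706) = 1/(-(420 - 170*(-94)) + 6706) = 1/(-(420 + 15980) + 6706) = 1/(-1*16400 + 6706) = 1/(-16400 + 6706) = 1/(-9694) = -1/9694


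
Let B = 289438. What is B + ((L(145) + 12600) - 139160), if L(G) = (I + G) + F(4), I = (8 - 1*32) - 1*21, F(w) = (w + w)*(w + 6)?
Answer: 163058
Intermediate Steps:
F(w) = 2*w*(6 + w) (F(w) = (2*w)*(6 + w) = 2*w*(6 + w))
I = -45 (I = (8 - 32) - 21 = -24 - 21 = -45)
L(G) = 35 + G (L(G) = (-45 + G) + 2*4*(6 + 4) = (-45 + G) + 2*4*10 = (-45 + G) + 80 = 35 + G)
B + ((L(145) + 12600) - 139160) = 289438 + (((35 + 145) + 12600) - 139160) = 289438 + ((180 + 12600) - 139160) = 289438 + (12780 - 139160) = 289438 - 126380 = 163058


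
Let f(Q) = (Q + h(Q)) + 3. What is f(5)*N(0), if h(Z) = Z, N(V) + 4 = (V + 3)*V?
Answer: -52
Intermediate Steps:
N(V) = -4 + V*(3 + V) (N(V) = -4 + (V + 3)*V = -4 + (3 + V)*V = -4 + V*(3 + V))
f(Q) = 3 + 2*Q (f(Q) = (Q + Q) + 3 = 2*Q + 3 = 3 + 2*Q)
f(5)*N(0) = (3 + 2*5)*(-4 + 0**2 + 3*0) = (3 + 10)*(-4 + 0 + 0) = 13*(-4) = -52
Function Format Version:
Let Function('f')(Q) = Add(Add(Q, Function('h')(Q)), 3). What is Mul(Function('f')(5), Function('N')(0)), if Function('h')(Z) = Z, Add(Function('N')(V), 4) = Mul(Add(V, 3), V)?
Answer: -52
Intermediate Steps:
Function('N')(V) = Add(-4, Mul(V, Add(3, V))) (Function('N')(V) = Add(-4, Mul(Add(V, 3), V)) = Add(-4, Mul(Add(3, V), V)) = Add(-4, Mul(V, Add(3, V))))
Function('f')(Q) = Add(3, Mul(2, Q)) (Function('f')(Q) = Add(Add(Q, Q), 3) = Add(Mul(2, Q), 3) = Add(3, Mul(2, Q)))
Mul(Function('f')(5), Function('N')(0)) = Mul(Add(3, Mul(2, 5)), Add(-4, Pow(0, 2), Mul(3, 0))) = Mul(Add(3, 10), Add(-4, 0, 0)) = Mul(13, -4) = -52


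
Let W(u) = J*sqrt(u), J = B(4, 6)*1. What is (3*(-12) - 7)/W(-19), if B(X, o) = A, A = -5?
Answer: -43*I*sqrt(19)/95 ≈ -1.973*I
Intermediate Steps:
B(X, o) = -5
J = -5 (J = -5*1 = -5)
W(u) = -5*sqrt(u)
(3*(-12) - 7)/W(-19) = (3*(-12) - 7)/((-5*I*sqrt(19))) = (-36 - 7)/((-5*I*sqrt(19))) = -43*I*sqrt(19)/95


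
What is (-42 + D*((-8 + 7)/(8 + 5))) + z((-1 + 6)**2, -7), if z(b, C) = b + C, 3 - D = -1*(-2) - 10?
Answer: -323/13 ≈ -24.846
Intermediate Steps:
D = 11 (D = 3 - (-1*(-2) - 10) = 3 - (2 - 10) = 3 - 1*(-8) = 3 + 8 = 11)
z(b, C) = C + b
(-42 + D*((-8 + 7)/(8 + 5))) + z((-1 + 6)**2, -7) = (-42 + 11*((-8 + 7)/(8 + 5))) + (-7 + (-1 + 6)**2) = (-42 + 11*(-1/13)) + (-7 + 5**2) = (-42 + 11*(-1*1/13)) + (-7 + 25) = (-42 + 11*(-1/13)) + 18 = (-42 - 11/13) + 18 = -557/13 + 18 = -323/13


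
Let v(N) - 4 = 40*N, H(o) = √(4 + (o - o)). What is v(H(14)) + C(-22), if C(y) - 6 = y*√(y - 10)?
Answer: 90 - 88*I*√2 ≈ 90.0 - 124.45*I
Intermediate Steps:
H(o) = 2 (H(o) = √(4 + 0) = √4 = 2)
v(N) = 4 + 40*N
C(y) = 6 + y*√(-10 + y) (C(y) = 6 + y*√(y - 10) = 6 + y*√(-10 + y))
v(H(14)) + C(-22) = (4 + 40*2) + (6 - 22*√(-10 - 22)) = (4 + 80) + (6 - 88*I*√2) = 84 + (6 - 88*I*√2) = 90 - 88*I*√2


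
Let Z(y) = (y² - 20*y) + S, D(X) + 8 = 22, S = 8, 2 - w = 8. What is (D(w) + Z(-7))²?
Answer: 44521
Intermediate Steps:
w = -6 (w = 2 - 1*8 = 2 - 8 = -6)
D(X) = 14 (D(X) = -8 + 22 = 14)
Z(y) = 8 + y² - 20*y (Z(y) = (y² - 20*y) + 8 = 8 + y² - 20*y)
(D(w) + Z(-7))² = (14 + (8 + (-7)² - 20*(-7)))² = (14 + (8 + 49 + 140))² = (14 + 197)² = 211² = 44521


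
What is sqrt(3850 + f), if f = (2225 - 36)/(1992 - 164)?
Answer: 3*sqrt(357474997)/914 ≈ 62.058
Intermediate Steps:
f = 2189/1828 ≈ 1.1975
sqrt(3850 + f) = sqrt(3850 + 2189/1828) = sqrt(7039989/1828) = 3*sqrt(357474997)/914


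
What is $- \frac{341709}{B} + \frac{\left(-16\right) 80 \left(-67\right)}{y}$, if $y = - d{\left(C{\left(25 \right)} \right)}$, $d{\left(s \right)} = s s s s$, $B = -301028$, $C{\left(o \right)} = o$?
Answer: $\frac{21532783369}{23517812500} \approx 0.9156$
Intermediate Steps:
$d{\left(s \right)} = s^{4}$ ($d{\left(s \right)} = s^{2} s s = s^{3} s = s^{4}$)
$y = -390625$ ($y = - 25^{4} = \left(-1\right) 390625 = -390625$)
$- \frac{341709}{B} + \frac{\left(-16\right) 80 \left(-67\right)}{y} = - \frac{341709}{-301028} + \frac{\left(-16\right) 80 \left(-67\right)}{-390625} = \left(-341709\right) \left(- \frac{1}{301028}\right) + \left(-1280\right) \left(-67\right) \left(- \frac{1}{390625}\right) = \frac{341709}{301028} + 85760 \left(- \frac{1}{390625}\right) = \frac{341709}{301028} - \frac{17152}{78125} = \frac{21532783369}{23517812500}$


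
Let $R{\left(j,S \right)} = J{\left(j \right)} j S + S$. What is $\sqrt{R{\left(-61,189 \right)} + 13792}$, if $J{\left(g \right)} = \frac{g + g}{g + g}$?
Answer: $2 \sqrt{613} \approx 49.518$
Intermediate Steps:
$J{\left(g \right)} = 1$ ($J{\left(g \right)} = \frac{2 g}{2 g} = 2 g \frac{1}{2 g} = 1$)
$R{\left(j,S \right)} = S + S j$ ($R{\left(j,S \right)} = 1 j S + S = j S + S = S j + S = S + S j$)
$\sqrt{R{\left(-61,189 \right)} + 13792} = \sqrt{189 \left(1 - 61\right) + 13792} = \sqrt{189 \left(-60\right) + 13792} = \sqrt{-11340 + 13792} = \sqrt{2452} = 2 \sqrt{613}$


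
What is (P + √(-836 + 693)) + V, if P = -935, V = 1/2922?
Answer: -2732069/2922 + I*√143 ≈ -935.0 + 11.958*I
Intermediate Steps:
V = 1/2922 ≈ 0.00034223
(P + √(-836 + 693)) + V = (-935 + √(-836 + 693)) + 1/2922 = (-935 + √(-143)) + 1/2922 = (-935 + I*√143) + 1/2922 = -2732069/2922 + I*√143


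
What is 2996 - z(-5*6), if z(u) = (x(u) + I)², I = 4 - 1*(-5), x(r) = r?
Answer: 2555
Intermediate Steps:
I = 9 (I = 4 + 5 = 9)
z(u) = (9 + u)² (z(u) = (u + 9)² = (9 + u)²)
2996 - z(-5*6) = 2996 - (9 - 5*6)² = 2996 - (9 - 30)² = 2996 - 1*(-21)² = 2996 - 1*441 = 2996 - 441 = 2555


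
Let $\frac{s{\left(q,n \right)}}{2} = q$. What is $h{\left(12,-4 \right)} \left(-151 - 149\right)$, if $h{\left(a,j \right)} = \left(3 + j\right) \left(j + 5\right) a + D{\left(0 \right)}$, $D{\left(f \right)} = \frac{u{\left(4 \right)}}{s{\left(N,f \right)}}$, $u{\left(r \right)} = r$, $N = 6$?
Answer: $3500$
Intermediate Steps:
$s{\left(q,n \right)} = 2 q$
$D{\left(f \right)} = \frac{1}{3}$ ($D{\left(f \right)} = \frac{4}{2 \cdot 6} = \frac{4}{12} = 4 \cdot \frac{1}{12} = \frac{1}{3}$)
$h{\left(a,j \right)} = \frac{1}{3} + a \left(3 + j\right) \left(5 + j\right)$ ($h{\left(a,j \right)} = \left(3 + j\right) \left(j + 5\right) a + \frac{1}{3} = \left(3 + j\right) \left(5 + j\right) a + \frac{1}{3} = a \left(3 + j\right) \left(5 + j\right) + \frac{1}{3} = \frac{1}{3} + a \left(3 + j\right) \left(5 + j\right)$)
$h{\left(12,-4 \right)} \left(-151 - 149\right) = \left(\frac{1}{3} + 15 \cdot 12 + 12 \left(-4\right)^{2} + 8 \cdot 12 \left(-4\right)\right) \left(-151 - 149\right) = \left(\frac{1}{3} + 180 + 12 \cdot 16 - 384\right) \left(-300\right) = \left(\frac{1}{3} + 180 + 192 - 384\right) \left(-300\right) = \left(- \frac{35}{3}\right) \left(-300\right) = 3500$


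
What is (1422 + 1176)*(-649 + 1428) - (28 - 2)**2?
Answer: 2023166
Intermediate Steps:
(1422 + 1176)*(-649 + 1428) - (28 - 2)**2 = 2598*779 - 1*26**2 = 2023842 - 1*676 = 2023842 - 676 = 2023166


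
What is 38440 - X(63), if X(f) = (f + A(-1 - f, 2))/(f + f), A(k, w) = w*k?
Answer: 4843505/126 ≈ 38441.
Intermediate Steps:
A(k, w) = k*w
X(f) = (-2 - f)/(2*f) (X(f) = (f + (-1 - f)*2)/(f + f) = (f + (-2 - 2*f))/((2*f)) = (-2 - f)*(1/(2*f)) = (-2 - f)/(2*f))
38440 - X(63) = 38440 - (-2 - 1*63)/(2*63) = 38440 - (-2 - 63)/(2*63) = 38440 - (-65)/(2*63) = 38440 - 1*(-65/126) = 38440 + 65/126 = 4843505/126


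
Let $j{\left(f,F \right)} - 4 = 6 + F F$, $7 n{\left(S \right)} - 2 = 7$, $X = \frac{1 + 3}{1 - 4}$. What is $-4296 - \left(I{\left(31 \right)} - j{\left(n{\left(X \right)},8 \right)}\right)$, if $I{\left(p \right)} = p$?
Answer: $-4253$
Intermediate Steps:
$X = - \frac{4}{3}$ ($X = \frac{4}{-3} = 4 \left(- \frac{1}{3}\right) = - \frac{4}{3} \approx -1.3333$)
$n{\left(S \right)} = \frac{9}{7}$ ($n{\left(S \right)} = \frac{2}{7} + \frac{1}{7} \cdot 7 = \frac{2}{7} + 1 = \frac{9}{7}$)
$j{\left(f,F \right)} = 10 + F^{2}$ ($j{\left(f,F \right)} = 4 + \left(6 + F F\right) = 4 + \left(6 + F^{2}\right) = 10 + F^{2}$)
$-4296 - \left(I{\left(31 \right)} - j{\left(n{\left(X \right)},8 \right)}\right) = -4296 - \left(31 - \left(10 + 8^{2}\right)\right) = -4296 - \left(31 - \left(10 + 64\right)\right) = -4296 - \left(31 - 74\right) = -4296 - -43 = -4296 + 43 = -4253$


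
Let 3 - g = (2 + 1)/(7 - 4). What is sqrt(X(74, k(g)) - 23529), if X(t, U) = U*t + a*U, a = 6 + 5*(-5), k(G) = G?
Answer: I*sqrt(23419) ≈ 153.03*I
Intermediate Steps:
g = 2 (g = 3 - (2 + 1)/(7 - 4) = 3 - 3/3 = 3 - 1*1 = 3 - 1 = 2)
a = -19 (a = 6 - 25 = -19)
X(t, U) = -19*U + U*t (X(t, U) = U*t - 19*U = -19*U + U*t)
sqrt(X(74, k(g)) - 23529) = sqrt(2*(-19 + 74) - 23529) = sqrt(2*55 - 23529) = sqrt(110 - 23529) = sqrt(-23419) = I*sqrt(23419)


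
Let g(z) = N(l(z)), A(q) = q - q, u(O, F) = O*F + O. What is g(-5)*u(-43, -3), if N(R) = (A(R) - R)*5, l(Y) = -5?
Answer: 2150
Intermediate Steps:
u(O, F) = O + F*O (u(O, F) = F*O + O = O + F*O)
A(q) = 0
N(R) = -5*R (N(R) = (0 - R)*5 = -R*5 = -5*R)
g(z) = 25 (g(z) = -5*(-5) = 25)
g(-5)*u(-43, -3) = 25*(-43*(1 - 3)) = 25*(-43*(-2)) = 25*86 = 2150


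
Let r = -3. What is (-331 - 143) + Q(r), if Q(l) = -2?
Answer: -476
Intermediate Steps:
(-331 - 143) + Q(r) = (-331 - 143) - 2 = -474 - 2 = -476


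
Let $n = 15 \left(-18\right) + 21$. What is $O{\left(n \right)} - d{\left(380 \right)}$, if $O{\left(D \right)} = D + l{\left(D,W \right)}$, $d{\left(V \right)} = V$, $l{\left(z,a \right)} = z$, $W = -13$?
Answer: $-878$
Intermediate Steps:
$n = -249$ ($n = -270 + 21 = -249$)
$O{\left(D \right)} = 2 D$ ($O{\left(D \right)} = D + D = 2 D$)
$O{\left(n \right)} - d{\left(380 \right)} = 2 \left(-249\right) - 380 = -498 - 380 = -878$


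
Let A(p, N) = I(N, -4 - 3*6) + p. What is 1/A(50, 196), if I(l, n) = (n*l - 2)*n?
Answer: 1/94958 ≈ 1.0531e-5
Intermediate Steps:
I(l, n) = n*(-2 + l*n) (I(l, n) = (l*n - 2)*n = (-2 + l*n)*n = n*(-2 + l*n))
A(p, N) = 44 + p + 484*N (A(p, N) = (-4 - 3*6)*(-2 + N*(-4 - 3*6)) + p = (-4 - 18)*(-2 + N*(-4 - 18)) + p = -22*(-2 + N*(-22)) + p = -22*(-2 - 22*N) + p = (44 + 484*N) + p = 44 + p + 484*N)
1/A(50, 196) = 1/(44 + 50 + 484*196) = 1/(44 + 50 + 94864) = 1/94958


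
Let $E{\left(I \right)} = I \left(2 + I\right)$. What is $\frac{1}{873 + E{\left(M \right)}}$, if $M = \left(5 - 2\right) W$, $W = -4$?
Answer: $\frac{1}{993} \approx 0.0010071$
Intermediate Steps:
$M = -12$ ($M = \left(5 - 2\right) \left(-4\right) = 3 \left(-4\right) = -12$)
$\frac{1}{873 + E{\left(M \right)}} = \frac{1}{873 - 12 \left(2 - 12\right)} = \frac{1}{873 - -120} = \frac{1}{873 + 120} = \frac{1}{993}$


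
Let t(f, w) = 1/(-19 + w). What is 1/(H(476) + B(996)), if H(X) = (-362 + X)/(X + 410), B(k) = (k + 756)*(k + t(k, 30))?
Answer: 4873/8504122779 ≈ 5.7302e-7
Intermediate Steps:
B(k) = (756 + k)*(1/11 + k) (B(k) = (k + 756)*(k + 1/(-19 + 30)) = (756 + k)*(k + 1/11) = (756 + k)*(1/11 + k))
H(X) = (-362 + X)/(410 + X)
1/(H(476) + B(996)) = 1/((-362 + 476)/(410 + 476) + (756/11 + 996² + (8317/11)*996)) = 1/(114/886 + (756/11 + 992016 + 8283732/11)) = 1/((1/886)*114 + 19196664/11) = 1/(57/443 + 19196664/11) = 1/(8504122779/4873) = 4873/8504122779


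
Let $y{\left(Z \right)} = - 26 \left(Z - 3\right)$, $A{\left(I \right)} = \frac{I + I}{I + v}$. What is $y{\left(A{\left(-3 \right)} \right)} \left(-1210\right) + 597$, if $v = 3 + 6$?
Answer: $-125243$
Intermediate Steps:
$v = 9$
$A{\left(I \right)} = \frac{2 I}{9 + I}$ ($A{\left(I \right)} = \frac{I + I}{I + 9} = \frac{2 I}{9 + I}$)
$y{\left(Z \right)} = 78 - 26 Z$ ($y{\left(Z \right)} = - 26 \left(-3 + Z\right) = 78 - 26 Z$)
$y{\left(A{\left(-3 \right)} \right)} \left(-1210\right) + 597 = \left(78 - 26 \cdot 2 \left(-3\right) \frac{1}{9 - 3}\right) \left(-1210\right) + 597 = \left(78 - 26 \cdot 2 \left(-3\right) \frac{1}{6}\right) \left(-1210\right) + 597 = \left(78 - -26\right) \left(-1210\right) + 597 = \left(78 + 26\right) \left(-1210\right) + 597 = 104 \left(-1210\right) + 597 = -125840 + 597 = -125243$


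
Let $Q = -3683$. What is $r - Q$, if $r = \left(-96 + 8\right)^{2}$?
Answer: $11427$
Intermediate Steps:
$r = 7744$ ($r = \left(-88\right)^{2} = 7744$)
$r - Q = 7744 - -3683 = 7744 + 3683 = 11427$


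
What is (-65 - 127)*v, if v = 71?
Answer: -13632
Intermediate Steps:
(-65 - 127)*v = (-65 - 127)*71 = -192*71 = -13632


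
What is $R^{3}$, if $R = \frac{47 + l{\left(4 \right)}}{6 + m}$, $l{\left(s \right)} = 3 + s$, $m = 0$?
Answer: $729$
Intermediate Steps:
$R = 9$ ($R = \frac{47 + \left(3 + 4\right)}{6 + 0} = \frac{47 + 7}{6} = 54 \cdot \frac{1}{6} = 9$)
$R^{3} = 9^{3} = 729$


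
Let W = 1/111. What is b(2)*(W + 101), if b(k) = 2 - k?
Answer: 0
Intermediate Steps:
W = 1/111 ≈ 0.0090090
b(2)*(W + 101) = (2 - 1*2)*(1/111 + 101) = (2 - 2)*(11212/111) = 0*(11212/111) = 0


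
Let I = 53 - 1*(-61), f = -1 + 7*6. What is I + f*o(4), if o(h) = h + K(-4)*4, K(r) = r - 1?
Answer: -542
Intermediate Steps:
K(r) = -1 + r
o(h) = -20 + h (o(h) = h + (-1 - 4)*4 = h - 5*4 = h - 20 = -20 + h)
f = 41 (f = -1 + 42 = 41)
I = 114 (I = 53 + 61 = 114)
I + f*o(4) = 114 + 41*(-20 + 4) = 114 + 41*(-16) = 114 - 656 = -542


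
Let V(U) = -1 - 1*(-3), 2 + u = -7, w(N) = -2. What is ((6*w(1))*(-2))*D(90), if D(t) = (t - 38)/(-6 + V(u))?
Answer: -312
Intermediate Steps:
u = -9 (u = -2 - 7 = -9)
V(U) = 2 (V(U) = -1 + 3 = 2)
D(t) = 19/2 - t/4 (D(t) = (t - 38)/(-6 + 2) = (-38 + t)/(-4) = (-38 + t)*(-¼) = 19/2 - t/4)
((6*w(1))*(-2))*D(90) = ((6*(-2))*(-2))*(19/2 - ¼*90) = (-12*(-2))*(19/2 - 45/2) = 24*(-13) = -312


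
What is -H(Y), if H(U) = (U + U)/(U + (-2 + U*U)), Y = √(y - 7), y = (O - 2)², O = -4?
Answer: 29/350 - 27*√29/350 ≈ -0.33257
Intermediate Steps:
y = 36 (y = (-4 - 2)² = (-6)² = 36)
Y = √29 (Y = √(36 - 7) = √29 ≈ 5.3852)
H(U) = 2*U/(-2 + U + U²) (H(U) = (2*U)/(U + (-2 + U²)) = (2*U)/(-2 + U + U²) = 2*U/(-2 + U + U²))
-H(Y) = -2*√29/(-2 + √29 + (√29)²) = -2*√29/(-2 + √29 + 29) = -2*√29/(27 + √29)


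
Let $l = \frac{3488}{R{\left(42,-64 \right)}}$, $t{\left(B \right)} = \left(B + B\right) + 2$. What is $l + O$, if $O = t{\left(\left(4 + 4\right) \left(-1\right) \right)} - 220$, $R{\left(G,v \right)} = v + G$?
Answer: $- \frac{4318}{11} \approx -392.55$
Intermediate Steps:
$R{\left(G,v \right)} = G + v$
$t{\left(B \right)} = 2 + 2 B$ ($t{\left(B \right)} = 2 B + 2 = 2 + 2 B$)
$O = -234$ ($O = \left(2 + 2 \left(4 + 4\right) \left(-1\right)\right) - 220 = \left(2 + 2 \cdot 8 \left(-1\right)\right) - 220 = \left(2 + 2 \left(-8\right)\right) - 220 = \left(2 - 16\right) - 220 = -14 - 220 = -234$)
$l = - \frac{1744}{11}$ ($l = \frac{3488}{42 - 64} = \frac{3488}{-22} = 3488 \left(- \frac{1}{22}\right) = - \frac{1744}{11} \approx -158.55$)
$l + O = - \frac{1744}{11} - 234 = - \frac{4318}{11}$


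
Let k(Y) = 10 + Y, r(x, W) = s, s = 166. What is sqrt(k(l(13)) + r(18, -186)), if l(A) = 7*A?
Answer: sqrt(267) ≈ 16.340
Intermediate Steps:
r(x, W) = 166
sqrt(k(l(13)) + r(18, -186)) = sqrt((10 + 7*13) + 166) = sqrt((10 + 91) + 166) = sqrt(101 + 166) = sqrt(267)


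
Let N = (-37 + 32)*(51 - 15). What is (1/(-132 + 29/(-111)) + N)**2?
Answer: 6983815721481/215531761 ≈ 32403.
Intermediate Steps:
N = -180 (N = -5*36 = -180)
(1/(-132 + 29/(-111)) + N)**2 = (1/(-132 + 29/(-111)) - 180)**2 = (1/(-132 + 29*(-1/111)) - 180)**2 = (1/(-132 - 29/111) - 180)**2 = (1/(-14681/111) - 180)**2 = (-111/14681 - 180)**2 = (-2642691/14681)**2 = 6983815721481/215531761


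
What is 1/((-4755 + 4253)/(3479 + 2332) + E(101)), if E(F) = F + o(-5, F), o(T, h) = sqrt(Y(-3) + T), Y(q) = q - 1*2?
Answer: 3407622699/344213192491 - 33767721*I*sqrt(10)/344213192491 ≈ 0.0098998 - 0.00031022*I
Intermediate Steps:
Y(q) = -2 + q (Y(q) = q - 2 = -2 + q)
o(T, h) = sqrt(-5 + T) (o(T, h) = sqrt((-2 - 3) + T) = sqrt(-5 + T))
E(F) = F + I*sqrt(10) (E(F) = F + sqrt(-5 - 5) = F + sqrt(-10) = F + I*sqrt(10))
1/((-4755 + 4253)/(3479 + 2332) + E(101)) = 1/((-4755 + 4253)/(3479 + 2332) + (101 + I*sqrt(10))) = 1/(-502/5811 + (101 + I*sqrt(10))) = 1/(586409/5811 + I*sqrt(10))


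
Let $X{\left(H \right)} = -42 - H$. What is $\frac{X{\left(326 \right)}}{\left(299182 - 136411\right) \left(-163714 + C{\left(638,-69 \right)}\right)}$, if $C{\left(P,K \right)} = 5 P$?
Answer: $\frac{4}{284007087} \approx 1.4084 \cdot 10^{-8}$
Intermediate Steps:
$\frac{X{\left(326 \right)}}{\left(299182 - 136411\right) \left(-163714 + C{\left(638,-69 \right)}\right)} = \frac{-42 - 326}{\left(299182 - 136411\right) \left(-163714 + 5 \cdot 638\right)} = \frac{-42 - 326}{162771 \left(-163714 + 3190\right)} = - \frac{368}{162771 \left(-160524\right)} = - \frac{368}{-26128652004} = \left(-368\right) \left(- \frac{1}{26128652004}\right) = \frac{4}{284007087}$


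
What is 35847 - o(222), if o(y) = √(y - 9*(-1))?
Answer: 35847 - √231 ≈ 35832.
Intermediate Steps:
o(y) = √(9 + y) (o(y) = √(y + 9) = √(9 + y))
35847 - o(222) = 35847 - √(9 + 222) = 35847 - √231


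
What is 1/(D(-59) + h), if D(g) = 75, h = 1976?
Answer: 1/2051 ≈ 0.00048757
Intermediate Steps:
1/(D(-59) + h) = 1/(75 + 1976) = 1/2051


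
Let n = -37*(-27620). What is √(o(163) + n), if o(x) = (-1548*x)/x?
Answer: 2*√255098 ≈ 1010.1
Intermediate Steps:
n = 1021940
o(x) = -1548
√(o(163) + n) = √(-1548 + 1021940) = √1020392 = 2*√255098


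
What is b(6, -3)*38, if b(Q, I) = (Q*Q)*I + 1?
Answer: -4066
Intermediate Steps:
b(Q, I) = 1 + I*Q**2 (b(Q, I) = Q**2*I + 1 = I*Q**2 + 1 = 1 + I*Q**2)
b(6, -3)*38 = (1 - 3*6**2)*38 = (1 - 3*36)*38 = (1 - 108)*38 = -107*38 = -4066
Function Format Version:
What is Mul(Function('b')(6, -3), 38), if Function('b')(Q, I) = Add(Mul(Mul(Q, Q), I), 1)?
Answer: -4066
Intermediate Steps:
Function('b')(Q, I) = Add(1, Mul(I, Pow(Q, 2))) (Function('b')(Q, I) = Add(Mul(Pow(Q, 2), I), 1) = Add(Mul(I, Pow(Q, 2)), 1) = Add(1, Mul(I, Pow(Q, 2))))
Mul(Function('b')(6, -3), 38) = Mul(Add(1, Mul(-3, Pow(6, 2))), 38) = Mul(Add(1, Mul(-3, 36)), 38) = Mul(Add(1, -108), 38) = Mul(-107, 38) = -4066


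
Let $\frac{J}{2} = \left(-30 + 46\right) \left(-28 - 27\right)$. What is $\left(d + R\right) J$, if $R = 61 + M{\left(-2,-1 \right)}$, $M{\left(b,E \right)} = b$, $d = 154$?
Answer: $-374880$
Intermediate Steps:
$R = 59$ ($R = 61 - 2 = 59$)
$J = -1760$ ($J = 2 \left(-30 + 46\right) \left(-28 - 27\right) = 2 \cdot 16 \left(-55\right) = 2 \left(-880\right) = -1760$)
$\left(d + R\right) J = \left(154 + 59\right) \left(-1760\right) = 213 \left(-1760\right) = -374880$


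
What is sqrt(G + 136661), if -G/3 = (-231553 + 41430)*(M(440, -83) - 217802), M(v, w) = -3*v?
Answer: I*sqrt(124980259357) ≈ 3.5353e+5*I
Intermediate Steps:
G = -124980396018 (G = -3*(-231553 + 41430)*(-3*440 - 217802) = -(-570369)*(-1320 - 217802) = -(-570369)*(-219122) = -3*41660132006 = -124980396018)
sqrt(G + 136661) = sqrt(-124980396018 + 136661) = sqrt(-124980259357) = I*sqrt(124980259357)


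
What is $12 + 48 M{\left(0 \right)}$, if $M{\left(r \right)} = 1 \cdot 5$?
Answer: $252$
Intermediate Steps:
$M{\left(r \right)} = 5$
$12 + 48 M{\left(0 \right)} = 12 + 48 \cdot 5 = 12 + 240 = 252$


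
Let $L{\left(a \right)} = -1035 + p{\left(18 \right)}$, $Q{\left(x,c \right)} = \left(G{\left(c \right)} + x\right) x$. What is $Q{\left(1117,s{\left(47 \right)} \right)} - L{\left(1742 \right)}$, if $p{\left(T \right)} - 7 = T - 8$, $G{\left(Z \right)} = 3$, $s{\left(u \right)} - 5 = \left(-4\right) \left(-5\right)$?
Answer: $1252058$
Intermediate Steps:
$s{\left(u \right)} = 25$ ($s{\left(u \right)} = 5 - -20 = 5 + 20 = 25$)
$Q{\left(x,c \right)} = x \left(3 + x\right)$ ($Q{\left(x,c \right)} = \left(3 + x\right) x = x \left(3 + x\right)$)
$p{\left(T \right)} = -1 + T$ ($p{\left(T \right)} = 7 + \left(T - 8\right) = 7 + \left(-8 + T\right) = -1 + T$)
$L{\left(a \right)} = -1018$ ($L{\left(a \right)} = -1035 + \left(-1 + 18\right) = -1035 + 17 = -1018$)
$Q{\left(1117,s{\left(47 \right)} \right)} - L{\left(1742 \right)} = 1117 \left(3 + 1117\right) - -1018 = 1117 \cdot 1120 + 1018 = 1251040 + 1018 = 1252058$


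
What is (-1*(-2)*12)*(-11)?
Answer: -264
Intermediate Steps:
(-1*(-2)*12)*(-11) = (2*12)*(-11) = 24*(-11) = -264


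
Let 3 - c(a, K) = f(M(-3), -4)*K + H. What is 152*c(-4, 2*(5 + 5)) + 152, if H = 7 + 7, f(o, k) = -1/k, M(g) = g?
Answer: -2280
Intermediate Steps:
H = 14
c(a, K) = -11 - K/4 (c(a, K) = 3 - ((-1/(-4))*K + 14) = 3 - ((-1*(-1/4))*K + 14) = 3 - (K/4 + 14) = 3 - (14 + K/4) = 3 + (-14 - K/4) = -11 - K/4)
152*c(-4, 2*(5 + 5)) + 152 = 152*(-11 - (5 + 5)/2) + 152 = 152*(-11 - 10/2) + 152 = 152*(-11 - 1/4*20) + 152 = 152*(-11 - 5) + 152 = 152*(-16) + 152 = -2432 + 152 = -2280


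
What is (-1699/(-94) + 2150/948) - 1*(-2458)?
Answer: 27606256/11139 ≈ 2478.3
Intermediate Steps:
(-1699/(-94) + 2150/948) - 1*(-2458) = (-1699*(-1/94) + 2150*(1/948)) + 2458 = (1699/94 + 1075/474) + 2458 = 226594/11139 + 2458 = 27606256/11139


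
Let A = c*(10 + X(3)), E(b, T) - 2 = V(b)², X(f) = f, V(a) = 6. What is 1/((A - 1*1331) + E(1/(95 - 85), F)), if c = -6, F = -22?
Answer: -1/1371 ≈ -0.00072939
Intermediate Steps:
E(b, T) = 38 (E(b, T) = 2 + 6² = 2 + 36 = 38)
A = -78 (A = -6*(10 + 3) = -6*13 = -78)
1/((A - 1*1331) + E(1/(95 - 85), F)) = 1/((-78 - 1*1331) + 38) = 1/((-78 - 1331) + 38) = 1/(-1409 + 38) = 1/(-1371) = -1/1371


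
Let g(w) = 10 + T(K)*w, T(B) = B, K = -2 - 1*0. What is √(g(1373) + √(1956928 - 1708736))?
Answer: 2*√(-684 + 2*√3878) ≈ 47.306*I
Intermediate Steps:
K = -2 (K = -2 + 0 = -2)
g(w) = 10 - 2*w
√(g(1373) + √(1956928 - 1708736)) = √((10 - 2*1373) + √(1956928 - 1708736)) = √((10 - 2746) + √248192) = √(-2736 + 8*√3878)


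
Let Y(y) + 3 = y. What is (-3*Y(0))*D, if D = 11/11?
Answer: 9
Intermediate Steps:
D = 1 (D = 11*(1/11) = 1)
Y(y) = -3 + y
(-3*Y(0))*D = -3*(-3 + 0)*1 = -3*(-3)*1 = 9*1 = 9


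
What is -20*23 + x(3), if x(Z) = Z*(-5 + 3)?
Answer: -466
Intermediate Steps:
x(Z) = -2*Z (x(Z) = Z*(-2) = -2*Z)
-20*23 + x(3) = -20*23 - 2*3 = -460 - 6 = -466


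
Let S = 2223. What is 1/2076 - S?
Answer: -4614947/2076 ≈ -2223.0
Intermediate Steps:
1/2076 - S = 1/2076 - 1*2223 = 1/2076 - 2223 = -4614947/2076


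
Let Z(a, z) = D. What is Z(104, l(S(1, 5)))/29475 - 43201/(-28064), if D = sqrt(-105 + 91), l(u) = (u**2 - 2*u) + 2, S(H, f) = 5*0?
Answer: 43201/28064 + I*sqrt(14)/29475 ≈ 1.5394 + 0.00012694*I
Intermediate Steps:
S(H, f) = 0
l(u) = 2 + u**2 - 2*u
D = I*sqrt(14) (D = sqrt(-14) = I*sqrt(14) ≈ 3.7417*I)
Z(a, z) = I*sqrt(14)
Z(104, l(S(1, 5)))/29475 - 43201/(-28064) = (I*sqrt(14))/29475 - 43201/(-28064) = (I*sqrt(14))*(1/29475) - 43201*(-1/28064) = I*sqrt(14)/29475 + 43201/28064 = 43201/28064 + I*sqrt(14)/29475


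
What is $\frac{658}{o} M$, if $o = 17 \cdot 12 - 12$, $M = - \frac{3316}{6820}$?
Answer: $- \frac{272741}{163680} \approx -1.6663$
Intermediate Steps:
$M = - \frac{829}{1705}$ ($M = \left(-3316\right) \frac{1}{6820} = - \frac{829}{1705} \approx -0.48622$)
$o = 192$ ($o = 204 - 12 = 192$)
$\frac{658}{o} M = \frac{658}{192} \left(- \frac{829}{1705}\right) = 658 \cdot \frac{1}{192} \left(- \frac{829}{1705}\right) = \frac{329}{96} \left(- \frac{829}{1705}\right) = - \frac{272741}{163680}$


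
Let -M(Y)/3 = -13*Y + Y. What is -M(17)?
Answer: -612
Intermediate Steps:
M(Y) = 36*Y (M(Y) = -3*(-13*Y + Y) = -(-36)*Y = 36*Y)
-M(17) = -36*17 = -1*612 = -612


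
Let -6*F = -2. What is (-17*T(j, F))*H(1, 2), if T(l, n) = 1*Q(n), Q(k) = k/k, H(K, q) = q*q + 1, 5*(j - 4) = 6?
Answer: -85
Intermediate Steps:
F = 1/3 (F = -1/6*(-2) = 1/3 ≈ 0.33333)
j = 26/5 (j = 4 + (1/5)*6 = 4 + 6/5 = 26/5 ≈ 5.2000)
H(K, q) = 1 + q**2 (H(K, q) = q**2 + 1 = 1 + q**2)
Q(k) = 1
T(l, n) = 1 (T(l, n) = 1*1 = 1)
(-17*T(j, F))*H(1, 2) = (-17*1)*(1 + 2**2) = -17*(1 + 4) = -17*5 = -85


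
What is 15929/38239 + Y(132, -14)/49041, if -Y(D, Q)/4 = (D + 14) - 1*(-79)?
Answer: 82973221/208364311 ≈ 0.39821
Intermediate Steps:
Y(D, Q) = -372 - 4*D (Y(D, Q) = -4*((D + 14) - 1*(-79)) = -4*((14 + D) + 79) = -4*(93 + D) = -372 - 4*D)
15929/38239 + Y(132, -14)/49041 = 15929/38239 + (-372 - 4*132)/49041 = 15929*(1/38239) + (-372 - 528)*(1/49041) = 15929/38239 - 900*1/49041 = 15929/38239 - 100/5449 = 82973221/208364311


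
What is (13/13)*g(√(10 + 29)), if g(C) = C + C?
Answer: 2*√39 ≈ 12.490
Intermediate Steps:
g(C) = 2*C
(13/13)*g(√(10 + 29)) = (13/13)*(2*√(10 + 29)) = (13*(1/13))*(2*√39) = 1*(2*√39) = 2*√39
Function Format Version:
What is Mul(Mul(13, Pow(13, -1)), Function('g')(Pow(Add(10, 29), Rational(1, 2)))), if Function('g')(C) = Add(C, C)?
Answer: Mul(2, Pow(39, Rational(1, 2))) ≈ 12.490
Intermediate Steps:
Function('g')(C) = Mul(2, C)
Mul(Mul(13, Pow(13, -1)), Function('g')(Pow(Add(10, 29), Rational(1, 2)))) = Mul(Mul(13, Pow(13, -1)), Mul(2, Pow(Add(10, 29), Rational(1, 2)))) = Mul(Mul(13, Rational(1, 13)), Mul(2, Pow(39, Rational(1, 2)))) = Mul(1, Mul(2, Pow(39, Rational(1, 2)))) = Mul(2, Pow(39, Rational(1, 2)))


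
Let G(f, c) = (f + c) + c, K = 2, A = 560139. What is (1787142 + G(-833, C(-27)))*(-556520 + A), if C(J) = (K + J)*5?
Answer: 6463747521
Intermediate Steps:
C(J) = 10 + 5*J (C(J) = (2 + J)*5 = 10 + 5*J)
G(f, c) = f + 2*c (G(f, c) = (c + f) + c = f + 2*c)
(1787142 + G(-833, C(-27)))*(-556520 + A) = (1787142 + (-833 + 2*(10 + 5*(-27))))*(-556520 + 560139) = (1787142 + (-833 + 2*(10 - 135)))*3619 = (1787142 + (-833 + 2*(-125)))*3619 = (1787142 + (-833 - 250))*3619 = (1787142 - 1083)*3619 = 1786059*3619 = 6463747521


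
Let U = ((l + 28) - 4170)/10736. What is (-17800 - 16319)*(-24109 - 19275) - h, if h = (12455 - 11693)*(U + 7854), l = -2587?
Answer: 7913690396613/5368 ≈ 1.4742e+9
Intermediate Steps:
U = -6729/10736 (U = ((-2587 + 28) - 4170)/10736 = (-2559 - 4170)*(1/10736) = -6729*1/10736 = -6729/10736 ≈ -0.62677)
h = 32123563515/5368 (h = (12455 - 11693)*(-6729/10736 + 7854) = 762*(84313815/10736) = 32123563515/5368 ≈ 5.9843e+6)
(-17800 - 16319)*(-24109 - 19275) - h = (-17800 - 16319)*(-24109 - 19275) - 1*32123563515/5368 = -34119*(-43384) - 32123563515/5368 = 1480218696 - 32123563515/5368 = 7913690396613/5368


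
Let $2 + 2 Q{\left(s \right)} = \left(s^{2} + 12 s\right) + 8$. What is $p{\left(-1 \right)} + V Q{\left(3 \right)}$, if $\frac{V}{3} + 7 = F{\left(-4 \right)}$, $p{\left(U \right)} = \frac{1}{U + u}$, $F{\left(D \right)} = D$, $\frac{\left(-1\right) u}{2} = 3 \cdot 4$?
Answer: $- \frac{42077}{50} \approx -841.54$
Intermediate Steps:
$u = -24$ ($u = - 2 \cdot 3 \cdot 4 = \left(-2\right) 12 = -24$)
$p{\left(U \right)} = \frac{1}{-24 + U}$ ($p{\left(U \right)} = \frac{1}{U - 24} = \frac{1}{-24 + U}$)
$Q{\left(s \right)} = 3 + \frac{s^{2}}{2} + 6 s$ ($Q{\left(s \right)} = -1 + \frac{\left(s^{2} + 12 s\right) + 8}{2} = -1 + \frac{8 + s^{2} + 12 s}{2} = -1 + \left(4 + \frac{s^{2}}{2} + 6 s\right) = 3 + \frac{s^{2}}{2} + 6 s$)
$V = -33$ ($V = -21 + 3 \left(-4\right) = -21 - 12 = -33$)
$p{\left(-1 \right)} + V Q{\left(3 \right)} = \frac{1}{-24 - 1} - 33 \left(3 + \frac{3^{2}}{2} + 6 \cdot 3\right) = \frac{1}{-25} - 33 \left(3 + \frac{1}{2} \cdot 9 + 18\right) = - \frac{1}{25} - 33 \left(3 + \frac{9}{2} + 18\right) = - \frac{1}{25} - \frac{1683}{2} = - \frac{42077}{50}$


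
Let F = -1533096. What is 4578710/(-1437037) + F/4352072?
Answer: -2766248907959/781761061333 ≈ -3.5385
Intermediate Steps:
4578710/(-1437037) + F/4352072 = 4578710/(-1437037) - 1533096/4352072 = 4578710*(-1/1437037) - 1533096*1/4352072 = -4578710/1437037 - 191637/544009 = -2766248907959/781761061333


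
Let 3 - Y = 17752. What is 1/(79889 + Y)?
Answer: 1/62140 ≈ 1.6093e-5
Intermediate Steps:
Y = -17749 (Y = 3 - 1*17752 = 3 - 17752 = -17749)
1/(79889 + Y) = 1/(79889 - 17749) = 1/62140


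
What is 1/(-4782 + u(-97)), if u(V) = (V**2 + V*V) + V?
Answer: 1/13939 ≈ 7.1741e-5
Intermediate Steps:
u(V) = V + 2*V**2 (u(V) = (V**2 + V**2) + V = 2*V**2 + V = V + 2*V**2)
1/(-4782 + u(-97)) = 1/(-4782 - 97*(1 + 2*(-97))) = 1/(-4782 - 97*(1 - 194)) = 1/(-4782 - 97*(-193)) = 1/(-4782 + 18721) = 1/13939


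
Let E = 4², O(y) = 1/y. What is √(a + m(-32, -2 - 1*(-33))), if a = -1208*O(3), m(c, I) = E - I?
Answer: I*√3759/3 ≈ 20.437*I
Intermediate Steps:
E = 16
m(c, I) = 16 - I
a = -1208/3 ≈ -402.67
√(a + m(-32, -2 - 1*(-33))) = √(-1208/3 + (16 - (-2 - 1*(-33)))) = √(-1208/3 + (16 - (-2 + 33))) = √(-1208/3 + (16 - 1*31)) = √(-1208/3 + (16 - 31)) = √(-1208/3 - 15) = √(-1253/3) = I*√3759/3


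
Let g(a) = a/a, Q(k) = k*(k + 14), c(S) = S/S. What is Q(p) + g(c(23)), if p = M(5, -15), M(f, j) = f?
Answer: 96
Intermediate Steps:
p = 5
c(S) = 1
Q(k) = k*(14 + k)
g(a) = 1
Q(p) + g(c(23)) = 5*(14 + 5) + 1 = 5*19 + 1 = 95 + 1 = 96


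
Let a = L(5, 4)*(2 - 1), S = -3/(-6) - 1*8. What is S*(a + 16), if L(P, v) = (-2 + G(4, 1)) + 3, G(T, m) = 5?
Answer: -165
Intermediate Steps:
L(P, v) = 6 (L(P, v) = (-2 + 5) + 3 = 3 + 3 = 6)
S = -15/2 (S = -3*(-⅙) - 8 = ½ - 8 = -15/2 ≈ -7.5000)
a = 6 (a = 6*(2 - 1) = 6*1 = 6)
S*(a + 16) = -15*(6 + 16)/2 = -15/2*22 = -165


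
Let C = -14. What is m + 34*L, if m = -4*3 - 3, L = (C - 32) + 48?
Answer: 53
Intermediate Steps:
L = 2 (L = (-14 - 32) + 48 = -46 + 48 = 2)
m = -15 (m = -12 - 3 = -15)
m + 34*L = -15 + 34*2 = -15 + 68 = 53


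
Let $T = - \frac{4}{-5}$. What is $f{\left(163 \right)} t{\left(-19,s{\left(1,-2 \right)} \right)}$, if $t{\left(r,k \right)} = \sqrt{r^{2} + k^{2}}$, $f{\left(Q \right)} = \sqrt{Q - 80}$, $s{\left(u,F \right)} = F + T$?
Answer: $\frac{\sqrt{752063}}{5} \approx 173.44$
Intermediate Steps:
$T = \frac{4}{5}$ ($T = \left(-4\right) \left(- \frac{1}{5}\right) = \frac{4}{5} \approx 0.8$)
$s{\left(u,F \right)} = \frac{4}{5} + F$ ($s{\left(u,F \right)} = F + \frac{4}{5} = \frac{4}{5} + F$)
$f{\left(Q \right)} = \sqrt{-80 + Q}$
$t{\left(r,k \right)} = \sqrt{k^{2} + r^{2}}$
$f{\left(163 \right)} t{\left(-19,s{\left(1,-2 \right)} \right)} = \sqrt{-80 + 163} \sqrt{\left(\frac{4}{5} - 2\right)^{2} + \left(-19\right)^{2}} = \sqrt{83} \sqrt{\left(- \frac{6}{5}\right)^{2} + 361} = \sqrt{83} \sqrt{\frac{36}{25} + 361} = \sqrt{83} \sqrt{\frac{9061}{25}} = \sqrt{83} \frac{\sqrt{9061}}{5} = \frac{\sqrt{752063}}{5}$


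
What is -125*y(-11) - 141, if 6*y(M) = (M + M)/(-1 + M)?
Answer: -6451/36 ≈ -179.19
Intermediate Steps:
y(M) = M/(3*(-1 + M)) (y(M) = ((M + M)/(-1 + M))/6 = ((2*M)/(-1 + M))/6 = (2*M/(-1 + M))/6 = M/(3*(-1 + M)))
-125*y(-11) - 141 = -125*(-11)/(3*(-1 - 11)) - 141 = -125*(-11)/(3*(-12)) - 141 = -125*(-11)*(-1)/(3*12) - 141 = -125*11/36 - 141 = -1375/36 - 141 = -6451/36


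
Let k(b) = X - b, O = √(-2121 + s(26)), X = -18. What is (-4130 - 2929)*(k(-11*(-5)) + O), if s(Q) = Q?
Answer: 515307 - 7059*I*√2095 ≈ 5.1531e+5 - 3.231e+5*I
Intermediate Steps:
O = I*√2095 (O = √(-2121 + 26) = √(-2095) = I*√2095 ≈ 45.771*I)
k(b) = -18 - b
(-4130 - 2929)*(k(-11*(-5)) + O) = (-4130 - 2929)*((-18 - (-11)*(-5)) + I*√2095) = -7059*((-18 - 1*55) + I*√2095) = -7059*((-18 - 55) + I*√2095) = -7059*(-73 + I*√2095) = 515307 - 7059*I*√2095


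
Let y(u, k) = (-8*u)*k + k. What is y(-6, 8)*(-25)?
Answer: -9800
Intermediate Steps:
y(u, k) = k - 8*k*u (y(u, k) = -8*k*u + k = k - 8*k*u)
y(-6, 8)*(-25) = (8*(1 - 8*(-6)))*(-25) = (8*(1 + 48))*(-25) = (8*49)*(-25) = 392*(-25) = -9800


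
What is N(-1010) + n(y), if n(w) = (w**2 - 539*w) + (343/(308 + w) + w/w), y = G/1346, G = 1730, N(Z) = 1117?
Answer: 40349474270539/94276718421 ≈ 427.99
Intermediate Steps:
y = 865/673 (y = 1730/1346 = 1730*(1/1346) = 865/673 ≈ 1.2853)
n(w) = 1 + w**2 - 539*w + 343/(308 + w) (n(w) = (w**2 - 539*w) + (343/(308 + w) + 1) = (w**2 - 539*w) + (1 + 343/(308 + w)) = 1 + w**2 - 539*w + 343/(308 + w))
N(-1010) + n(y) = 1117 + (651 + (865/673)**3 - 166011*865/673 - 231*(865/673)**2)/(308 + 865/673) = 1117 + (651 + 647214625/304821217 - 143599515/673 - 231*748225/452929)/(208149/673) = 1117 + 673*(651 + 647214625/304821217 - 143599515/673 - 172839975/452929)/208149 = 1117 + (673/208149)*(-64957620205718/304821217) = 1117 - 64957620205718/94276718421 = 40349474270539/94276718421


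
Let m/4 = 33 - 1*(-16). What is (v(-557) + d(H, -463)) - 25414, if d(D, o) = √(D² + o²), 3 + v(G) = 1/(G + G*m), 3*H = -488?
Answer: -2788981994/109729 + √2167465/3 ≈ -24926.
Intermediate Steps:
H = -488/3 (H = (⅓)*(-488) = -488/3 ≈ -162.67)
m = 196 (m = 4*(33 - 1*(-16)) = 4*(33 + 16) = 4*49 = 196)
v(G) = -3 + 1/(197*G) (v(G) = -3 + 1/(G + G*196) = -3 + 1/(G + 196*G) = -3 + 1/(197*G))
(v(-557) + d(H, -463)) - 25414 = ((-3 + (1/197)/(-557)) + √((-488/3)² + (-463)²)) - 25414 = ((-3 + (1/197)*(-1/557)) + √(238144/9 + 214369)) - 25414 = ((-3 - 1/109729) + √(2167465/9)) - 25414 = (-329188/109729 + √2167465/3) - 25414 = -2788981994/109729 + √2167465/3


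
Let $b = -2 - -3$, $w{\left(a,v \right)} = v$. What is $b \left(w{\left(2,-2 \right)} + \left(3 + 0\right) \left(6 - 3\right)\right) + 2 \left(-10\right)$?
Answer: $-13$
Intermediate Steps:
$b = 1$ ($b = -2 + 3 = 1$)
$b \left(w{\left(2,-2 \right)} + \left(3 + 0\right) \left(6 - 3\right)\right) + 2 \left(-10\right) = 1 \left(-2 + \left(3 + 0\right) \left(6 - 3\right)\right) + 2 \left(-10\right) = 1 \left(-2 + 3 \cdot 3\right) - 20 = 1 \left(-2 + 9\right) - 20 = 1 \cdot 7 - 20 = 7 - 20 = -13$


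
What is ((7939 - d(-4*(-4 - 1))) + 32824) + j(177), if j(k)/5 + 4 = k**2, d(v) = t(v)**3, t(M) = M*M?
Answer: -63802612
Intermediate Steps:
t(M) = M**2
d(v) = v**6 (d(v) = (v**2)**3 = v**6)
j(k) = -20 + 5*k**2
((7939 - d(-4*(-4 - 1))) + 32824) + j(177) = ((7939 - (-4*(-4 - 1))**6) + 32824) + (-20 + 5*177**2) = ((7939 - (-4*(-5))**6) + 32824) + (-20 + 5*31329) = ((7939 - 1*20**6) + 32824) + (-20 + 156645) = ((7939 - 1*64000000) + 32824) + 156625 = ((7939 - 64000000) + 32824) + 156625 = (-63992061 + 32824) + 156625 = -63959237 + 156625 = -63802612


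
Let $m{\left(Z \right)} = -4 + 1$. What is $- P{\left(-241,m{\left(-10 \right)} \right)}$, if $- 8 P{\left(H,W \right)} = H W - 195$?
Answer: $66$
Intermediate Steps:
$m{\left(Z \right)} = -3$
$P{\left(H,W \right)} = \frac{195}{8} - \frac{H W}{8}$ ($P{\left(H,W \right)} = - \frac{H W - 195}{8} = - \frac{-195 + H W}{8} = \frac{195}{8} - \frac{H W}{8}$)
$- P{\left(-241,m{\left(-10 \right)} \right)} = - (\frac{195}{8} - \left(- \frac{241}{8}\right) \left(-3\right)) = - (\frac{195}{8} - \frac{723}{8}) = \left(-1\right) \left(-66\right) = 66$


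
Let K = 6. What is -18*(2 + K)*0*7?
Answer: 0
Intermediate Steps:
-18*(2 + K)*0*7 = -18*(2 + 6)*0*7 = -144*0*7 = -18*0*7 = 0*7 = 0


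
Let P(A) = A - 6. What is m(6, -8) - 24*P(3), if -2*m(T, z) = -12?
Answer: 78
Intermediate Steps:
P(A) = -6 + A
m(T, z) = 6 (m(T, z) = -½*(-12) = 6)
m(6, -8) - 24*P(3) = 6 - 24*(-6 + 3) = 6 - 24*(-3) = 6 + 72 = 78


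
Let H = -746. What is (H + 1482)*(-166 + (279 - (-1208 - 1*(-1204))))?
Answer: 86112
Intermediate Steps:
(H + 1482)*(-166 + (279 - (-1208 - 1*(-1204)))) = (-746 + 1482)*(-166 + (279 - (-1208 - 1*(-1204)))) = 736*(-166 + (279 - (-1208 + 1204))) = 736*(-166 + (279 - 1*(-4))) = 736*(-166 + (279 + 4)) = 736*(-166 + 283) = 736*117 = 86112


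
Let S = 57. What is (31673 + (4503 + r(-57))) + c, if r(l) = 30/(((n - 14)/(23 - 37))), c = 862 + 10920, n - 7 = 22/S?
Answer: 18104106/377 ≈ 48022.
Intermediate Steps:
n = 421/57 (n = 7 + 22/57 = 421/57 ≈ 7.3860)
c = 11782
r(l) = 23940/377 (r(l) = 30/(((421/57 - 14)/(23 - 37))) = 30/((-377/57/(-14))) = 30/((-377/57*(-1/14))) = 30/(377/798) = 30*(798/377) = 23940/377)
(31673 + (4503 + r(-57))) + c = (31673 + (4503 + 23940/377)) + 11782 = (31673 + 1721571/377) + 11782 = 13662292/377 + 11782 = 18104106/377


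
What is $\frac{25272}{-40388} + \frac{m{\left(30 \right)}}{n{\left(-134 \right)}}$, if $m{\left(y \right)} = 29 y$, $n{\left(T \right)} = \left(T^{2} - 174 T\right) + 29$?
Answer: $- \frac{84051776}{139005399} \approx -0.60467$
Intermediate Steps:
$n{\left(T \right)} = 29 + T^{2} - 174 T$
$\frac{25272}{-40388} + \frac{m{\left(30 \right)}}{n{\left(-134 \right)}} = \frac{25272}{-40388} + \frac{29 \cdot 30}{29 + \left(-134\right)^{2} - -23316} = 25272 \left(- \frac{1}{40388}\right) + \frac{870}{29 + 17956 + 23316} = - \frac{6318}{10097} + \frac{870}{41301} = - \frac{6318}{10097} + 870 \cdot \frac{1}{41301} = - \frac{6318}{10097} + \frac{290}{13767} = - \frac{84051776}{139005399}$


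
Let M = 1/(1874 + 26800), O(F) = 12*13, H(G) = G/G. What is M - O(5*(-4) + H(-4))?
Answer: -4473143/28674 ≈ -156.00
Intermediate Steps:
H(G) = 1
O(F) = 156
M = 1/28674 ≈ 3.4875e-5
M - O(5*(-4) + H(-4)) = 1/28674 - 1*156 = 1/28674 - 156 = -4473143/28674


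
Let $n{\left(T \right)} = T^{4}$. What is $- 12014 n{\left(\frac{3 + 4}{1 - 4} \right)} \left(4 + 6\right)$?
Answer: $- \frac{288456140}{81} \approx -3.5612 \cdot 10^{6}$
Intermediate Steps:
$- 12014 n{\left(\frac{3 + 4}{1 - 4} \right)} \left(4 + 6\right) = - 12014 \left(\frac{3 + 4}{1 - 4}\right)^{4} \left(4 + 6\right) = - 12014 \left(\frac{7}{-3}\right)^{4} \cdot 10 = - 12014 \left(7 \left(- \frac{1}{3}\right)\right)^{4} \cdot 10 = - 12014 \left(- \frac{7}{3}\right)^{4} \cdot 10 = - 12014 \cdot \frac{2401}{81} \cdot 10 = \left(-12014\right) \frac{24010}{81} = - \frac{288456140}{81}$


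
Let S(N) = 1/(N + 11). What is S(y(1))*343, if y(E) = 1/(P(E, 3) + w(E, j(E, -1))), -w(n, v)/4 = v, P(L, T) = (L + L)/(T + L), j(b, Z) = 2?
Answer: 5145/163 ≈ 31.564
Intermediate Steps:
P(L, T) = 2*L/(L + T) (P(L, T) = (2*L)/(L + T) = 2*L/(L + T))
w(n, v) = -4*v
y(E) = 1/(-8 + 2*E/(3 + E)) (y(E) = 1/(2*E/(E + 3) - 4*2) = 1/(2*E/(3 + E) - 8) = 1/(-8 + 2*E/(3 + E)))
S(N) = 1/(11 + N)
S(y(1))*343 = 343/(11 + (3 + 1)/(6*(-4 - 1*1))) = 343/(11 + (1/6)*4/(-4 - 1)) = 343/(11 + (1/6)*4/(-5)) = 343/(11 + (1/6)*(-1/5)*4) = 343/(11 - 2/15) = 343/(163/15) = (15/163)*343 = 5145/163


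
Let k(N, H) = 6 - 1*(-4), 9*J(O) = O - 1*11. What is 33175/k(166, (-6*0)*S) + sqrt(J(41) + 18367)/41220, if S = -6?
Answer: 6635/2 + sqrt(165333)/123660 ≈ 3317.5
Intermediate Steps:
J(O) = -11/9 + O/9 (J(O) = (O - 1*11)/9 = (O - 11)/9 = (-11 + O)/9 = -11/9 + O/9)
k(N, H) = 10 (k(N, H) = 6 + 4 = 10)
33175/k(166, (-6*0)*S) + sqrt(J(41) + 18367)/41220 = 33175/10 + sqrt((-11/9 + (1/9)*41) + 18367)/41220 = 33175*(1/10) + sqrt((-11/9 + 41/9) + 18367)*(1/41220) = 6635/2 + sqrt(10/3 + 18367)*(1/41220) = 6635/2 + sqrt(55111/3)*(1/41220) = 6635/2 + (sqrt(165333)/3)*(1/41220) = 6635/2 + sqrt(165333)/123660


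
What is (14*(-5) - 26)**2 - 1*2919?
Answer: 6297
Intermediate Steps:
(14*(-5) - 26)**2 - 1*2919 = (-70 - 26)**2 - 2919 = (-96)**2 - 2919 = 9216 - 2919 = 6297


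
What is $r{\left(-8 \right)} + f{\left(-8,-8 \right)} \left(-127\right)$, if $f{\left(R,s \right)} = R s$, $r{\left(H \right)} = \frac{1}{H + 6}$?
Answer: $- \frac{16257}{2} \approx -8128.5$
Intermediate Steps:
$r{\left(H \right)} = \frac{1}{6 + H}$
$r{\left(-8 \right)} + f{\left(-8,-8 \right)} \left(-127\right) = \frac{1}{6 - 8} + \left(-8\right) \left(-8\right) \left(-127\right) = \frac{1}{-2} + 64 \left(-127\right) = - \frac{1}{2} - 8128 = - \frac{16257}{2}$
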